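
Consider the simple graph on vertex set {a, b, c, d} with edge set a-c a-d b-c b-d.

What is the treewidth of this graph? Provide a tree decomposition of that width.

The largest bag has 3 vertices, giving width 2; this decomposition certifies tw(G) ≤ 2. For the lower bound, G contains the cycle c–a–d–b–c, so G is not a forest; only forests have treewidth ≤ 1, hence tw(G) ≥ 2. Therefore the treewidth is 2.

Treewidth 2.
One such decomposition:
Bags: B1 = {a, c, d}  B2 = {b, c, d}
Tree: B1–B2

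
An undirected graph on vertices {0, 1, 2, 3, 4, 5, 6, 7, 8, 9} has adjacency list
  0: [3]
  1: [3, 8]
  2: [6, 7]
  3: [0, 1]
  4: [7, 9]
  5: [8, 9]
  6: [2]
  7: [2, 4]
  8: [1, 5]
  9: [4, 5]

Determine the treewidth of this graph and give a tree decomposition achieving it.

Treewidth 1.
Bags: B1 = {2, 6}  B2 = {2, 7}  B3 = {4, 7}  B4 = {4, 9}  B5 = {5, 9}  B6 = {5, 8}  B7 = {1, 8}  B8 = {1, 3}  B9 = {0, 3}
Tree: B1–B2, B2–B3, B3–B4, B4–B5, B5–B6, B6–B7, B7–B8, B8–B9

The largest bag has 2 vertices, giving width 1; this decomposition certifies tw(G) ≤ 1. G has an edge, so its treewidth is at least 1. Hence tw(G) = 1 exactly.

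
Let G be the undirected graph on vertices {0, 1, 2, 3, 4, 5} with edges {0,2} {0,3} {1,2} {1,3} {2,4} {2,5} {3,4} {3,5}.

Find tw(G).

A width-2 tree decomposition is:
Bags: B1 = {2, 3, 5}  B2 = {1, 2, 3}  B3 = {0, 2, 3}  B4 = {2, 3, 4}
Tree: B1–B2, B2–B3, B3–B4
Every bag has size at most 3, so the width is 3 − 1 = 2 and tw(G) ≤ 2. The edges 5–3–1–2–5 form a cycle, so G is not a tree and its treewidth is at least 2. Therefore the treewidth is 2.

2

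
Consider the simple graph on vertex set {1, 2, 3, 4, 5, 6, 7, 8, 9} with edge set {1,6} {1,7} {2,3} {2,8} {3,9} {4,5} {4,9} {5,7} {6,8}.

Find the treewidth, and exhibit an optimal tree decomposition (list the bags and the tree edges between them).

Treewidth 2.
One such decomposition:
Bags: B1 = {2, 3, 8}  B2 = {3, 6, 8}  B3 = {1, 3, 6}  B4 = {1, 3, 7}  B5 = {3, 5, 7}  B6 = {3, 4, 5}  B7 = {3, 4, 9}
Tree: B1–B2, B2–B3, B3–B4, B4–B5, B5–B6, B6–B7

Each bag holds 3 vertices, so the decomposition has width 2, which upper-bounds the treewidth. For the lower bound, G contains the cycle 3–2–8–6–1–7–5–4–9–3, so G is not a forest; only forests have treewidth ≤ 1, hence tw(G) ≥ 2. Therefore the treewidth is 2.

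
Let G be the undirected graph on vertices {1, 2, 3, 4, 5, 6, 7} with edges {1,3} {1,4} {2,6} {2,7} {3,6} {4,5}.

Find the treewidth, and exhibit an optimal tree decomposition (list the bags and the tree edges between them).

Every bag has size at most 2, so the width is 2 − 1 = 1 and tw(G) ≤ 1. Any graph with an edge has treewidth ≥ 1, and G has the edge 7–2. Therefore the treewidth is 1.

Treewidth 1.
One such decomposition:
Bags: B1 = {2, 7}  B2 = {2, 6}  B3 = {3, 6}  B4 = {1, 3}  B5 = {1, 4}  B6 = {4, 5}
Tree: B1–B2, B2–B3, B3–B4, B4–B5, B5–B6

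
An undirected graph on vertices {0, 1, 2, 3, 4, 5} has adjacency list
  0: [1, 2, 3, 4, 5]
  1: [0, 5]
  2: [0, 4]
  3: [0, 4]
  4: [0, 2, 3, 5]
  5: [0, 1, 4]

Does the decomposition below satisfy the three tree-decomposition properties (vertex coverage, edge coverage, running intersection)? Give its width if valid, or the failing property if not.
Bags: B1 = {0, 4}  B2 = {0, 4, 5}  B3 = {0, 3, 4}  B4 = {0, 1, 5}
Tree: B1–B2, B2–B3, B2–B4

A tree decomposition must satisfy three properties: every vertex lies in some bag; for every edge, both endpoints lie together in some bag; and for every vertex, the bags containing it form a connected subtree. Here vertex 2 appears in no bag, so the decomposition is invalid.

No — vertex 2 appears in no bag.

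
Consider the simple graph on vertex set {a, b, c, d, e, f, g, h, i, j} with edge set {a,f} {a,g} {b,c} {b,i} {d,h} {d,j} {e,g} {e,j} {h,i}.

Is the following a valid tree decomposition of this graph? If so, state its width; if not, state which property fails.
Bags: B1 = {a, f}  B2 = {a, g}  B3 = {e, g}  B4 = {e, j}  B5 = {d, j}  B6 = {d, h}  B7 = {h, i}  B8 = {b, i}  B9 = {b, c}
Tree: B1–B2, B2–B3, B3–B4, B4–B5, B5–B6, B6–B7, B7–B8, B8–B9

Checking the three conditions: (i) the bags cover all of {a, b, c, d, e, f, g, h, i, j}; (ii) for each edge, some bag contains both endpoints; (iii) the bags containing any fixed vertex form a subtree. All hold, so the decomposition is valid with width 2 − 1 = 1.

Yes; width 1.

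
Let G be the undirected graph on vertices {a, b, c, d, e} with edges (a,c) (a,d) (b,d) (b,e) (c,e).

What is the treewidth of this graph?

A width-2 tree decomposition is:
Bags: B1 = {b, d, e}  B2 = {c, d, e}  B3 = {a, c, d}
Tree: B1–B2, B2–B3
The largest bag has 3 vertices, giving width 2; this decomposition certifies tw(G) ≤ 2. The edges d–b–e–c–a–d form a cycle, so G is not a tree and its treewidth is at least 2. Combining the bounds, tw(G) = 2.

2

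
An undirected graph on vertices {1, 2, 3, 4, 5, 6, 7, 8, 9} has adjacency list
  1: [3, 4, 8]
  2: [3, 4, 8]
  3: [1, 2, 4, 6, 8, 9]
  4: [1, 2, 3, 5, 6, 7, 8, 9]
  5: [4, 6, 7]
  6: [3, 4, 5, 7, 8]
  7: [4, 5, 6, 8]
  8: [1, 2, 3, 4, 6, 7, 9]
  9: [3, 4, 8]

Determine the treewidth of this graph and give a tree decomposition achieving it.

Treewidth 3.
One optimal decomposition is:
Bags: B1 = {4, 6, 7, 8}  B2 = {3, 4, 6, 8}  B3 = {4, 5, 6, 7}  B4 = {2, 3, 4, 8}  B5 = {3, 4, 8, 9}  B6 = {1, 3, 4, 8}
Tree: B1–B2, B1–B3, B2–B4, B2–B5, B2–B6

Each bag holds 4 vertices, so the decomposition has width 3, which upper-bounds the treewidth. Conversely, {1, 3, 4, 8} is a clique of size 4, and the vertices of any clique must share a bag in every tree decomposition; so some bag has ≥ 4 vertices and tw(G) ≥ 3. The upper and lower bounds meet at 3, so that is the treewidth.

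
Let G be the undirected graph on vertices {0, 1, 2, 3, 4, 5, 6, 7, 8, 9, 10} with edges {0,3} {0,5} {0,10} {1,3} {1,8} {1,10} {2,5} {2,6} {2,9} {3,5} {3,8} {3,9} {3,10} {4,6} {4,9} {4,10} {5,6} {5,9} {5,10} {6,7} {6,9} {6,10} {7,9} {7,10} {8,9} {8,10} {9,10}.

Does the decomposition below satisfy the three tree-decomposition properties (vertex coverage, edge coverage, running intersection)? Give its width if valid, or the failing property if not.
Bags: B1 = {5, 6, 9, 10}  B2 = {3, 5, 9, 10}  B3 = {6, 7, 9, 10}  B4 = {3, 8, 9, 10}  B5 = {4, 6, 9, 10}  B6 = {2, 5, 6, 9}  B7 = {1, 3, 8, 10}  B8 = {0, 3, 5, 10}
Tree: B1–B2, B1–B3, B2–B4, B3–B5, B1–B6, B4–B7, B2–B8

Checking the three conditions: (i) the bags cover all of {0, 1, 2, 3, 4, 5, 6, 7, 8, 9, 10}; (ii) for each edge, some bag contains both endpoints; (iii) the bags containing any fixed vertex form a subtree. All hold, so the decomposition is valid with width 4 − 1 = 3.

Yes; width 3.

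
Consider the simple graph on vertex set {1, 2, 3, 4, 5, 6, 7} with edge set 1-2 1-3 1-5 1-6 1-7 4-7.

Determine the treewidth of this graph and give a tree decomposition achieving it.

Treewidth 1.
One such decomposition:
Bags: B1 = {1, 2}  B2 = {1, 3}  B3 = {1, 6}  B4 = {1, 7}  B5 = {4, 7}  B6 = {1, 5}
Tree: B1–B2, B1–B3, B1–B4, B4–B5, B4–B6

Every bag has size at most 2, so the width is 2 − 1 = 1 and tw(G) ≤ 1. Any graph with an edge has treewidth ≥ 1, and G has the edge 2–1. Therefore the treewidth is 1.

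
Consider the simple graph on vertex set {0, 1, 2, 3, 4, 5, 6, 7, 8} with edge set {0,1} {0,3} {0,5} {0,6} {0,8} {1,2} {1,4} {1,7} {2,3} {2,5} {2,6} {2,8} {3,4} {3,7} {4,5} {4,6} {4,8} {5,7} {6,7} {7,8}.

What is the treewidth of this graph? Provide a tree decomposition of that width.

The largest bag has 5 vertices, giving width 4; this decomposition certifies tw(G) ≤ 4. For the lower bound: the 5 vertex sets {0,1}, {3,7}, {2,6}, {4}, {5} are disjoint, each induces a connected subgraph, and every pair is joined by at least one edge of G. Contracting each set to a single vertex therefore yields K_{5} as a minor, and since treewidth is minor-monotone, tw(G) ≥ tw(K_{5}) = 4. Therefore the treewidth is 4.

Treewidth 4.
One such decomposition:
Bags: B1 = {0, 1, 2, 4, 7}  B2 = {0, 2, 3, 4, 7}  B3 = {0, 2, 4, 6, 7}  B4 = {0, 2, 4, 5, 7}  B5 = {0, 2, 4, 7, 8}
Tree: B1–B2, B2–B3, B3–B4, B4–B5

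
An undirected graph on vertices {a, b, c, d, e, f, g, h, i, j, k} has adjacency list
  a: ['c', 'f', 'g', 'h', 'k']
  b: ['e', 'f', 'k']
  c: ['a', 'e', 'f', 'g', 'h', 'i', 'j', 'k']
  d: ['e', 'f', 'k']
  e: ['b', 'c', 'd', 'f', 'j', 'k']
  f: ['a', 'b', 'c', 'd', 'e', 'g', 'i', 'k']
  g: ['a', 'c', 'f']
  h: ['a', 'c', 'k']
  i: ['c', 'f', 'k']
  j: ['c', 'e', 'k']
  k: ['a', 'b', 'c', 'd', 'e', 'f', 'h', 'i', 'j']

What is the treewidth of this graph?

A width-3 tree decomposition is:
Bags: B1 = {c, e, f, k}  B2 = {a, c, f, k}  B3 = {c, e, j, k}  B4 = {c, f, i, k}  B5 = {b, e, f, k}  B6 = {a, c, f, g}  B7 = {a, c, h, k}  B8 = {d, e, f, k}
Tree: B1–B2, B1–B3, B2–B4, B1–B5, B2–B6, B2–B7, B5–B8
Every bag has size at most 4, so the width is 4 − 1 = 3 and tw(G) ≤ 3. On the other hand G contains the 4-clique {a, c, f, g}. A clique must lie in a single bag of any decomposition, so no decomposition can have width below 3. The upper and lower bounds meet at 3, so that is the treewidth.

3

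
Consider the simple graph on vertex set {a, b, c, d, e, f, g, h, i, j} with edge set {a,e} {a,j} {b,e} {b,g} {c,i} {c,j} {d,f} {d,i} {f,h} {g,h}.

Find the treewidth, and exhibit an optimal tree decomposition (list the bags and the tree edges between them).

The largest bag has 3 vertices, giving width 2; this decomposition certifies tw(G) ≤ 2. The edges f–d–i–c–j–a–e–b–g–h–f form a cycle, so G is not a tree and its treewidth is at least 2. Hence tw(G) = 2 exactly.

Treewidth 2.
One such decomposition:
Bags: B1 = {d, f, i}  B2 = {c, f, i}  B3 = {c, f, j}  B4 = {a, f, j}  B5 = {a, e, f}  B6 = {b, e, f}  B7 = {b, f, g}  B8 = {f, g, h}
Tree: B1–B2, B2–B3, B3–B4, B4–B5, B5–B6, B6–B7, B7–B8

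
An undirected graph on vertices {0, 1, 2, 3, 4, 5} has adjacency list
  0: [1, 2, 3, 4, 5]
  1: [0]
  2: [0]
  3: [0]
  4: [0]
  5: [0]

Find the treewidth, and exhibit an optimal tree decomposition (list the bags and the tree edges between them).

Treewidth 1.
Bags: B1 = {0, 5}  B2 = {0, 2}  B3 = {0, 4}  B4 = {0, 3}  B5 = {0, 1}
Tree: B1–B2, B1–B3, B3–B4, B4–B5

The largest bag has 2 vertices, giving width 1; this decomposition certifies tw(G) ≤ 1. Any graph with an edge has treewidth ≥ 1, and G has the edge 5–0. The upper and lower bounds meet at 1, so that is the treewidth.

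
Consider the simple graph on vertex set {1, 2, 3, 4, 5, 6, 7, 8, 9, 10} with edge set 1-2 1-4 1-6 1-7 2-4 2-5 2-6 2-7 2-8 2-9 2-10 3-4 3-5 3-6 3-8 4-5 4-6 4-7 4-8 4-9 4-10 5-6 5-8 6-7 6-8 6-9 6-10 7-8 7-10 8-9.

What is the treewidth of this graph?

4

A width-4 tree decomposition is:
Bags: B1 = {2, 4, 5, 6, 8}  B2 = {3, 4, 5, 6, 8}  B3 = {2, 4, 6, 7, 8}  B4 = {2, 4, 6, 8, 9}  B5 = {1, 2, 4, 6, 7}  B6 = {2, 4, 6, 7, 10}
Tree: B1–B2, B1–B3, B3–B4, B3–B5, B3–B6
Each bag holds 5 vertices, so the decomposition has width 4, which upper-bounds the treewidth. For the lower bound, the 5 vertices {2, 4, 6, 8, 9} are pairwise adjacent, and any tree decomposition puts a clique entirely inside one bag — forcing width ≥ 4. The upper and lower bounds meet at 4, so that is the treewidth.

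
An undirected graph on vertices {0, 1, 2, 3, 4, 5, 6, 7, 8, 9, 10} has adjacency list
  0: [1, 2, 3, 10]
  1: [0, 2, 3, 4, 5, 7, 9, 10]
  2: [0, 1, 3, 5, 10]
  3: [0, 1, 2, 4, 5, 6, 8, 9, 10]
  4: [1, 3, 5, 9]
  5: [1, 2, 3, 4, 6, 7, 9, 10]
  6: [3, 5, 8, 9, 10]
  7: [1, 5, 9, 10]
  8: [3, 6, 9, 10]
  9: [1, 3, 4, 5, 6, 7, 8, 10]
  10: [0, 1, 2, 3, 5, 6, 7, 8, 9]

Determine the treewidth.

A width-4 tree decomposition is:
Bags: B1 = {1, 3, 5, 9, 10}  B2 = {3, 5, 6, 9, 10}  B3 = {1, 5, 7, 9, 10}  B4 = {1, 3, 4, 5, 9}  B5 = {1, 2, 3, 5, 10}  B6 = {0, 1, 2, 3, 10}  B7 = {3, 6, 8, 9, 10}
Tree: B1–B2, B1–B3, B1–B4, B1–B5, B5–B6, B2–B7
Each bag holds 5 vertices, so the decomposition has width 4, which upper-bounds the treewidth. For the lower bound, the 5 vertices {3, 6, 8, 9, 10} are pairwise adjacent, and any tree decomposition puts a clique entirely inside one bag — forcing width ≥ 4. Hence tw(G) = 4 exactly.

4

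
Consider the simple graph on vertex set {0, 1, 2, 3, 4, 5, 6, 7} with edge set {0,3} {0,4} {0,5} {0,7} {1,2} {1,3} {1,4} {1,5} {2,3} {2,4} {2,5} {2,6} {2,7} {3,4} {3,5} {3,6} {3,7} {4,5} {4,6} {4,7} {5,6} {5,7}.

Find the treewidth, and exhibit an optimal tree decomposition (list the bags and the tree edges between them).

Treewidth 4.
Bags: B1 = {2, 3, 4, 5, 7}  B2 = {0, 3, 4, 5, 7}  B3 = {2, 3, 4, 5, 6}  B4 = {1, 2, 3, 4, 5}
Tree: B1–B2, B1–B3, B1–B4

Each bag holds 5 vertices, so the decomposition has width 4, which upper-bounds the treewidth. On the other hand G contains the 5-clique {0, 3, 4, 5, 7}. A clique must lie in a single bag of any decomposition, so no decomposition can have width below 4. Hence tw(G) = 4 exactly.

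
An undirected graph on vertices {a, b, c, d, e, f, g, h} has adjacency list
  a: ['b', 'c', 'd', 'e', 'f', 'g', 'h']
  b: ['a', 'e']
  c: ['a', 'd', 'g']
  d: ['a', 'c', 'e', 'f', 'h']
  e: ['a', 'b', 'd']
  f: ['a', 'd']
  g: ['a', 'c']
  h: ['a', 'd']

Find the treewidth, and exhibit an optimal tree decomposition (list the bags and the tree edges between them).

Each bag holds 3 vertices, so the decomposition has width 2, which upper-bounds the treewidth. Conversely, {a, d, e} is a clique of size 3, and the vertices of any clique must share a bag in every tree decomposition; so some bag has ≥ 3 vertices and tw(G) ≥ 2. The upper and lower bounds meet at 2, so that is the treewidth.

Treewidth 2.
One such decomposition:
Bags: B1 = {a, c, g}  B2 = {a, c, d}  B3 = {a, d, h}  B4 = {a, d, e}  B5 = {a, d, f}  B6 = {a, b, e}
Tree: B1–B2, B2–B3, B3–B4, B3–B5, B4–B6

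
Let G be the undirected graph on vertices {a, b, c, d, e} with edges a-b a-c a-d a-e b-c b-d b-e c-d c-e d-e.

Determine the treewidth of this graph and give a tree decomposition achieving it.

A single bag containing all 5 vertices is trivially a valid decomposition of width 4. Conversely, {a, b, c, d, e} is a clique of size 5, and the vertices of any clique must share a bag in every tree decomposition; so some bag has ≥ 5 vertices and tw(G) ≥ 4. Combining the bounds, tw(G) = 4.

Treewidth 4.
One such decomposition:
Bags: B1 = {a, b, c, d, e}
Tree: (single bag)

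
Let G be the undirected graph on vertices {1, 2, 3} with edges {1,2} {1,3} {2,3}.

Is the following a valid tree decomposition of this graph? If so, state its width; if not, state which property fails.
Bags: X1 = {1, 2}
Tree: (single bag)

A tree decomposition must satisfy three properties: every vertex lies in some bag; for every edge, both endpoints lie together in some bag; and for every vertex, the bags containing it form a connected subtree. Here vertex 3 appears in no bag, so the decomposition is invalid.

No — vertex 3 appears in no bag.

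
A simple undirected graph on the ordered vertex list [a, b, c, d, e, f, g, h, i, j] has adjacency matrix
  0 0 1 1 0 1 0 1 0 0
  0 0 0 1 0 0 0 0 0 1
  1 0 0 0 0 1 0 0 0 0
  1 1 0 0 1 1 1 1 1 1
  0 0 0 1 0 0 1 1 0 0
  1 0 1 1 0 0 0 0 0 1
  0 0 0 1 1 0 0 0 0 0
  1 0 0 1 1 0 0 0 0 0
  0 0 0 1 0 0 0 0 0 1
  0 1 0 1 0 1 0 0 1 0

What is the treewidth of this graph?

2

A width-2 tree decomposition is:
Bags: B1 = {a, d, f}  B2 = {a, d, h}  B3 = {d, f, j}  B4 = {a, c, f}  B5 = {d, i, j}  B6 = {d, e, h}  B7 = {d, e, g}  B8 = {b, d, j}
Tree: B1–B2, B1–B3, B1–B4, B3–B5, B2–B6, B6–B7, B5–B8
Each bag holds 3 vertices, so the decomposition has width 2, which upper-bounds the treewidth. On the other hand G contains the 3-clique {d, e, g}. A clique must lie in a single bag of any decomposition, so no decomposition can have width below 2. The upper and lower bounds meet at 2, so that is the treewidth.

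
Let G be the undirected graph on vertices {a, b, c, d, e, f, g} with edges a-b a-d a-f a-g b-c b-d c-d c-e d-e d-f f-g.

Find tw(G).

A width-2 tree decomposition is:
Bags: B1 = {a, d, f}  B2 = {a, f, g}  B3 = {a, b, d}  B4 = {b, c, d}  B5 = {c, d, e}
Tree: B1–B2, B1–B3, B3–B4, B4–B5
Every bag has size at most 3, so the width is 3 − 1 = 2 and tw(G) ≤ 2. For the lower bound, the 3 vertices {c, d, e} are pairwise adjacent, and any tree decomposition puts a clique entirely inside one bag — forcing width ≥ 2. Combining the bounds, tw(G) = 2.

2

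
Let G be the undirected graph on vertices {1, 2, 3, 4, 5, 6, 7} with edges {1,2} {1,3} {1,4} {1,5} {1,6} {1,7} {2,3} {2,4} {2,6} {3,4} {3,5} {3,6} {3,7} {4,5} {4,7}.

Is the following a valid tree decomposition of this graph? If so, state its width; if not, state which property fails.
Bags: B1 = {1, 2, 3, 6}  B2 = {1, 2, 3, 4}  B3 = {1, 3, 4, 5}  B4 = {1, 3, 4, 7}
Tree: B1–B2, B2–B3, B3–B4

Yes; width 3.

Vertex coverage: the bags together contain {1, 2, 3, 4, 5, 6, 7}, the full vertex set. Edge coverage: each edge of G has both endpoints in at least one bag. Running intersection: for every vertex, the bags containing it form a connected subtree. All three properties hold, so this is a valid tree decomposition of width max|bag| − 1 = 3, and hence tw(G) ≤ 3.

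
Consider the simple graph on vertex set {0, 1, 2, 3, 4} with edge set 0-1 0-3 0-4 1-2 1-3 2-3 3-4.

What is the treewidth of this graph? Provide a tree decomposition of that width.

Treewidth 2.
Bags: B1 = {0, 3, 4}  B2 = {0, 1, 3}  B3 = {1, 2, 3}
Tree: B1–B2, B2–B3

Each bag holds 3 vertices, so the decomposition has width 2, which upper-bounds the treewidth. Conversely, {0, 1, 3} is a clique of size 3, and the vertices of any clique must share a bag in every tree decomposition; so some bag has ≥ 3 vertices and tw(G) ≥ 2. Combining the bounds, tw(G) = 2.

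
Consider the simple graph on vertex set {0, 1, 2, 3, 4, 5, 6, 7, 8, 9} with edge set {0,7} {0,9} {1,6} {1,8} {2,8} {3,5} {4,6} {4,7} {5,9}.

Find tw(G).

1

A width-1 tree decomposition is:
Bags: B1 = {2, 8}  B2 = {1, 8}  B3 = {1, 6}  B4 = {4, 6}  B5 = {4, 7}  B6 = {0, 7}  B7 = {0, 9}  B8 = {5, 9}  B9 = {3, 5}
Tree: B1–B2, B2–B3, B3–B4, B4–B5, B5–B6, B6–B7, B7–B8, B8–B9
Every bag has size at most 2, so the width is 2 − 1 = 1 and tw(G) ≤ 1. G has an edge, so its treewidth is at least 1. Hence tw(G) = 1 exactly.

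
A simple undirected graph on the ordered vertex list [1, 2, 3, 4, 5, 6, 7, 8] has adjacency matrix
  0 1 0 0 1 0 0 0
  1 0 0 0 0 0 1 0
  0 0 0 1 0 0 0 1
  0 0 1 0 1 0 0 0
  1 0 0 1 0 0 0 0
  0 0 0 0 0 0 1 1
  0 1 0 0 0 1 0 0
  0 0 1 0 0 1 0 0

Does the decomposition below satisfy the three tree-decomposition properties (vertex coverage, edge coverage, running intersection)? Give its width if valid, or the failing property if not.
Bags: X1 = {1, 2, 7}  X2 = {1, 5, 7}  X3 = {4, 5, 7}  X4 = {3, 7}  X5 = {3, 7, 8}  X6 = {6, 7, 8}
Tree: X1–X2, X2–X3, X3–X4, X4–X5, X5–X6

A tree decomposition must satisfy three properties: every vertex lies in some bag; for every edge, both endpoints lie together in some bag; and for every vertex, the bags containing it form a connected subtree. Here edge (4,3) lies in no bag, so the decomposition is invalid.

No — edge (4,3) lies in no bag.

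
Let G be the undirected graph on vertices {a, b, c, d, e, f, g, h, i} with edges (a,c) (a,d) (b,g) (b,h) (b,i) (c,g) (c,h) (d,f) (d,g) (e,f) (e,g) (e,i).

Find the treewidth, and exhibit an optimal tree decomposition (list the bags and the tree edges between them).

Treewidth 3.
Bags: B1 = {b, e, f, i}  B2 = {b, e, f, g}  B3 = {b, d, f, g}  B4 = {b, d, g, h}  B5 = {c, d, g, h}  B6 = {a, c, d, h}
Tree: B1–B2, B2–B3, B3–B4, B4–B5, B5–B6

Each bag holds 4 vertices, so the decomposition has width 3, which upper-bounds the treewidth. For the lower bound: the 4 vertex sets {e,f,i}, {b}, {g}, {a,c,d,h} are disjoint, each induces a connected subgraph, and every pair is joined by at least one edge of G. Contracting each set to a single vertex therefore yields K_{4} as a minor, and since treewidth is minor-monotone, tw(G) ≥ tw(K_{4}) = 3. The upper and lower bounds meet at 3, so that is the treewidth.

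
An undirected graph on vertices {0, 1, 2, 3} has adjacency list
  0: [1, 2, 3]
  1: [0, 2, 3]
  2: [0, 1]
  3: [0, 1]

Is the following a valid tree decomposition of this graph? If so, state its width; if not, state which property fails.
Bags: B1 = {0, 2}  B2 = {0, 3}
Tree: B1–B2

No — vertex 1 appears in no bag.

A tree decomposition must satisfy three properties: every vertex lies in some bag; for every edge, both endpoints lie together in some bag; and for every vertex, the bags containing it form a connected subtree. Here vertex 1 appears in no bag, so the decomposition is invalid.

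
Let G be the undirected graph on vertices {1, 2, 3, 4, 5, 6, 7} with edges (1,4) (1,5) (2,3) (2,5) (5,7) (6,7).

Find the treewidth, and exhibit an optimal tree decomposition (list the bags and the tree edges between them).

Treewidth 1.
One such decomposition:
Bags: B1 = {2, 5}  B2 = {2, 3}  B3 = {5, 7}  B4 = {1, 5}  B5 = {6, 7}  B6 = {1, 4}
Tree: B1–B2, B1–B3, B3–B4, B3–B5, B4–B6

Each bag holds 2 vertices, so the decomposition has width 1, which upper-bounds the treewidth. Since G has at least one edge (e.g. 2–5), it is not an edgeless graph, so tw(G) ≥ 1. The upper and lower bounds meet at 1, so that is the treewidth.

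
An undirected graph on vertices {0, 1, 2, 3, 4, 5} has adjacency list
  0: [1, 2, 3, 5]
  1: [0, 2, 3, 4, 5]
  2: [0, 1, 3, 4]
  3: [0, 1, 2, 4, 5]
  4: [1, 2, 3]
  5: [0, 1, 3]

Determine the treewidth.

3

A width-3 tree decomposition is:
Bags: B1 = {0, 1, 2, 3}  B2 = {0, 1, 3, 5}  B3 = {1, 2, 3, 4}
Tree: B1–B2, B1–B3
Every bag has size at most 4, so the width is 4 − 1 = 3 and tw(G) ≤ 3. On the other hand G contains the 4-clique {0, 1, 2, 3}. A clique must lie in a single bag of any decomposition, so no decomposition can have width below 3. The upper and lower bounds meet at 3, so that is the treewidth.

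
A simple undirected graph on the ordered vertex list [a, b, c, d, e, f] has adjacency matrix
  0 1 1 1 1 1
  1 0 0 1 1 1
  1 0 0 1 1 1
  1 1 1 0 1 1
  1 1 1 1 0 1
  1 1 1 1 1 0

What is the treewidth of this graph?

4

A width-4 tree decomposition is:
Bags: B1 = {a, b, d, e, f}  B2 = {a, c, d, e, f}
Tree: B1–B2
Every bag has size at most 5, so the width is 5 − 1 = 4 and tw(G) ≤ 4. Conversely, {a, c, d, e, f} is a clique of size 5, and the vertices of any clique must share a bag in every tree decomposition; so some bag has ≥ 5 vertices and tw(G) ≥ 4. Combining the bounds, tw(G) = 4.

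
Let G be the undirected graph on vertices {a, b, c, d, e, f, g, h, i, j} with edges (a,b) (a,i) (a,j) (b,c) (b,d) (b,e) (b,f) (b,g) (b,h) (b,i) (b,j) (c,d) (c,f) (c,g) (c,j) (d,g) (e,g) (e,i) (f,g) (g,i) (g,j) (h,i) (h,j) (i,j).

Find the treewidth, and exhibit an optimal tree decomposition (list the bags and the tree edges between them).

Every bag has size at most 4, so the width is 4 − 1 = 3 and tw(G) ≤ 3. Conversely, {b, e, g, i} is a clique of size 4, and the vertices of any clique must share a bag in every tree decomposition; so some bag has ≥ 4 vertices and tw(G) ≥ 3. Combining the bounds, tw(G) = 3.

Treewidth 3.
One optimal decomposition is:
Bags: B1 = {b, g, i, j}  B2 = {b, c, g, j}  B3 = {b, e, g, i}  B4 = {b, h, i, j}  B5 = {b, c, f, g}  B6 = {b, c, d, g}  B7 = {a, b, i, j}
Tree: B1–B2, B1–B3, B1–B4, B2–B5, B2–B6, B4–B7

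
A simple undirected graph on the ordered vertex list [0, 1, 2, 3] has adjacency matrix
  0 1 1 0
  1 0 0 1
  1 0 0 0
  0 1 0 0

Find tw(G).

A width-1 tree decomposition is:
Bags: B1 = {0, 1}  B2 = {0, 2}  B3 = {1, 3}
Tree: B1–B2, B1–B3
The largest bag has 2 vertices, giving width 1; this decomposition certifies tw(G) ≤ 1. Since G has at least one edge (e.g. 0–1), it is not an edgeless graph, so tw(G) ≥ 1. Therefore the treewidth is 1.

1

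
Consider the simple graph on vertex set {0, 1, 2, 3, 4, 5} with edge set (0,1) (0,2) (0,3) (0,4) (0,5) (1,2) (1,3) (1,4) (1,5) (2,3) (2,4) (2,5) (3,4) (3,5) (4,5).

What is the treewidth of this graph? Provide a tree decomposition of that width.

Treewidth 5.
One optimal decomposition is:
Bags: B1 = {0, 1, 2, 3, 4, 5}
Tree: (single bag)

With just one bag of size 6, the width is 6 − 1 = 5, so tw(G) ≤ 5. Conversely, {0, 1, 2, 3, 4, 5} is a clique of size 6, and the vertices of any clique must share a bag in every tree decomposition; so some bag has ≥ 6 vertices and tw(G) ≥ 5. The upper and lower bounds meet at 5, so that is the treewidth.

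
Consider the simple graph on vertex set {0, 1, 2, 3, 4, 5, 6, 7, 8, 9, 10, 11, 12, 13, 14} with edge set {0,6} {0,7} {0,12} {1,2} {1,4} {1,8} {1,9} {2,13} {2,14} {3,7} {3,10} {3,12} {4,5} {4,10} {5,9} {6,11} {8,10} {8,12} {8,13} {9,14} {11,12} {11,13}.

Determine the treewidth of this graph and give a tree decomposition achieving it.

Treewidth 3.
One such decomposition:
Bags: B1 = {2, 5, 9, 14}  B2 = {1, 2, 5, 9}  B3 = {1, 2, 4, 5}  B4 = {1, 2, 4, 13}  B5 = {1, 4, 8, 13}  B6 = {4, 8, 10, 13}  B7 = {8, 10, 11, 13}  B8 = {8, 10, 11, 12}  B9 = {3, 10, 11, 12}  B10 = {3, 6, 11, 12}  B11 = {0, 3, 6, 12}  B12 = {0, 3, 6, 7}
Tree: B1–B2, B2–B3, B3–B4, B4–B5, B5–B6, B6–B7, B7–B8, B8–B9, B9–B10, B10–B11, B11–B12

Each bag holds 4 vertices, so the decomposition has width 3, which upper-bounds the treewidth. For the lower bound: the 4 vertex sets {5,9,14}, {2}, {1}, {4,8,10,13} are disjoint, each induces a connected subgraph, and every pair is joined by at least one edge of G. Contracting each set to a single vertex therefore yields K_{4} as a minor, and since treewidth is minor-monotone, tw(G) ≥ tw(K_{4}) = 3. Hence tw(G) = 3 exactly.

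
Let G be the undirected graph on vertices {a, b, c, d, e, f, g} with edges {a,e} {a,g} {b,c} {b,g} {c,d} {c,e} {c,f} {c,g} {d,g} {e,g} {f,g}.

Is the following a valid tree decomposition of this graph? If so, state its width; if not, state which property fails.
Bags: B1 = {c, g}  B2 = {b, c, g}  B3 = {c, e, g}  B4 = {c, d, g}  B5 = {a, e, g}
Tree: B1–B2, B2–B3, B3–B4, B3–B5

A tree decomposition must satisfy three properties: every vertex lies in some bag; for every edge, both endpoints lie together in some bag; and for every vertex, the bags containing it form a connected subtree. Here vertex f appears in no bag, so the decomposition is invalid.

No — vertex f appears in no bag.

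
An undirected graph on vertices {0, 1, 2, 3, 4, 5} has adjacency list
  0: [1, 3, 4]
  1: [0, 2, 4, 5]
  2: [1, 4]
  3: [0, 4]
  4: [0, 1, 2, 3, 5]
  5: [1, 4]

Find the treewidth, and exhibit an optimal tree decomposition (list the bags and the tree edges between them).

Every bag has size at most 3, so the width is 3 − 1 = 2 and tw(G) ≤ 2. On the other hand G contains the 3-clique {0, 1, 4}. A clique must lie in a single bag of any decomposition, so no decomposition can have width below 2. Combining the bounds, tw(G) = 2.

Treewidth 2.
Bags: B1 = {0, 1, 4}  B2 = {0, 3, 4}  B3 = {1, 4, 5}  B4 = {1, 2, 4}
Tree: B1–B2, B1–B3, B3–B4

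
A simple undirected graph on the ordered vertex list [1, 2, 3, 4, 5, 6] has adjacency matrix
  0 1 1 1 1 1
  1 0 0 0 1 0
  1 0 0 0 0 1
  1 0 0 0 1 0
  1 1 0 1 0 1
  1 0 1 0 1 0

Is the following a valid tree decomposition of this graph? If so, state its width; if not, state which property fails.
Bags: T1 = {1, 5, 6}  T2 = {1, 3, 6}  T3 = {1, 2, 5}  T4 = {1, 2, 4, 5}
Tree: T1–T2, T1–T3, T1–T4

A tree decomposition must satisfy three properties: every vertex lies in some bag; for every edge, both endpoints lie together in some bag; and for every vertex, the bags containing it form a connected subtree. Here bags containing vertex 2 are not connected in the tree, so the decomposition is invalid.

No — bags containing vertex 2 are not connected in the tree.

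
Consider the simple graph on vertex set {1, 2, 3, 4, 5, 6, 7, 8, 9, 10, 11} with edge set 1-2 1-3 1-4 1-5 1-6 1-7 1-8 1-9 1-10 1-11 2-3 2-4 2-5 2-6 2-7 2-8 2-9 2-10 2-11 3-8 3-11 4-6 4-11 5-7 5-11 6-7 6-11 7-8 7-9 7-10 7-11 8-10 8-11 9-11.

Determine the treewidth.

A width-4 tree decomposition is:
Bags: B1 = {1, 2, 4, 6, 11}  B2 = {1, 2, 6, 7, 11}  B3 = {1, 2, 7, 9, 11}  B4 = {1, 2, 5, 7, 11}  B5 = {1, 2, 7, 8, 11}  B6 = {1, 2, 7, 8, 10}  B7 = {1, 2, 3, 8, 11}
Tree: B1–B2, B2–B3, B2–B4, B2–B5, B5–B6, B5–B7
Each bag holds 5 vertices, so the decomposition has width 4, which upper-bounds the treewidth. For the lower bound, the 5 vertices {1, 2, 7, 8, 10} are pairwise adjacent, and any tree decomposition puts a clique entirely inside one bag — forcing width ≥ 4. The upper and lower bounds meet at 4, so that is the treewidth.

4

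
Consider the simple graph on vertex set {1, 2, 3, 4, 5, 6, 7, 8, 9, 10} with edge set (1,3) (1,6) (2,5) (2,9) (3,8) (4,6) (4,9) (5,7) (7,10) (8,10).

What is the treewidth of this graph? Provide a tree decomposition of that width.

The largest bag has 3 vertices, giving width 2; this decomposition certifies tw(G) ≤ 2. Since 5–2–9–4–6–1–3–8–10–7–5 is a cycle in G, G is not acyclic. Forests are exactly the graphs of treewidth ≤ 1, so tw(G) ≥ 2. Hence tw(G) = 2 exactly.

Treewidth 2.
Bags: B1 = {2, 5, 9}  B2 = {4, 5, 9}  B3 = {4, 5, 6}  B4 = {1, 5, 6}  B5 = {1, 3, 5}  B6 = {3, 5, 8}  B7 = {5, 8, 10}  B8 = {5, 7, 10}
Tree: B1–B2, B2–B3, B3–B4, B4–B5, B5–B6, B6–B7, B7–B8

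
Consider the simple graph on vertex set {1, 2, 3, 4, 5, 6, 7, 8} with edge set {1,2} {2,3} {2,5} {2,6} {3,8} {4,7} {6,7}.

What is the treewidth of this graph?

1

A width-1 tree decomposition is:
Bags: B1 = {2, 3}  B2 = {2, 6}  B3 = {1, 2}  B4 = {2, 5}  B5 = {6, 7}  B6 = {3, 8}  B7 = {4, 7}
Tree: B1–B2, B1–B3, B1–B4, B2–B5, B1–B6, B5–B7
Every bag has size at most 2, so the width is 2 − 1 = 1 and tw(G) ≤ 1. G has an edge, so its treewidth is at least 1. Hence tw(G) = 1 exactly.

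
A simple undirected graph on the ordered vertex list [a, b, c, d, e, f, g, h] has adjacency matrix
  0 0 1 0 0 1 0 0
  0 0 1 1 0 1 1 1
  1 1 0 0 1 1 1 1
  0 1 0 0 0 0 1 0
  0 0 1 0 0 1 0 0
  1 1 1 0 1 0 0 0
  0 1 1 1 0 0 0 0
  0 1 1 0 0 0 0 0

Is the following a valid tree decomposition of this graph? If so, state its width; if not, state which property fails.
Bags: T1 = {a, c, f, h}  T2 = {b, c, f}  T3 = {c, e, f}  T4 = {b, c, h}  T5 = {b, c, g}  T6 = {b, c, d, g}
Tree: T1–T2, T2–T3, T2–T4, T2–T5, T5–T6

No — bags containing vertex h are not connected in the tree.

A tree decomposition must satisfy three properties: every vertex lies in some bag; for every edge, both endpoints lie together in some bag; and for every vertex, the bags containing it form a connected subtree. Here bags containing vertex h are not connected in the tree, so the decomposition is invalid.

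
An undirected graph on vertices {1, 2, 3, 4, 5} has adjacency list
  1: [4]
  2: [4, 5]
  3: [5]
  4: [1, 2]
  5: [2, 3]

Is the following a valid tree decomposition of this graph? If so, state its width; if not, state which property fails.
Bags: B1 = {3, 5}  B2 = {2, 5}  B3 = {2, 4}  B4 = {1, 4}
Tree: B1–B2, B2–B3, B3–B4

Yes; width 1.

Every vertex of G appears in some bag (union = {1, 2, 3, 4, 5}); every edge is covered by a bag; and for each vertex v the set of bags containing v is connected in the bag tree. The decomposition is therefore valid. The largest bag has 2 vertices, so the width is 1.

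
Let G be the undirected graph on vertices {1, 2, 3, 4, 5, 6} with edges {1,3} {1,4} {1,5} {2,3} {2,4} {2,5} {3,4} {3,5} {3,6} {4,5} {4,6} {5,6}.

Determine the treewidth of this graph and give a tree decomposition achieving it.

Treewidth 3.
One such decomposition:
Bags: B1 = {1, 3, 4, 5}  B2 = {2, 3, 4, 5}  B3 = {3, 4, 5, 6}
Tree: B1–B2, B2–B3

The largest bag has 4 vertices, giving width 3; this decomposition certifies tw(G) ≤ 3. For the lower bound, the 4 vertices {1, 3, 4, 5} are pairwise adjacent, and any tree decomposition puts a clique entirely inside one bag — forcing width ≥ 3. The upper and lower bounds meet at 3, so that is the treewidth.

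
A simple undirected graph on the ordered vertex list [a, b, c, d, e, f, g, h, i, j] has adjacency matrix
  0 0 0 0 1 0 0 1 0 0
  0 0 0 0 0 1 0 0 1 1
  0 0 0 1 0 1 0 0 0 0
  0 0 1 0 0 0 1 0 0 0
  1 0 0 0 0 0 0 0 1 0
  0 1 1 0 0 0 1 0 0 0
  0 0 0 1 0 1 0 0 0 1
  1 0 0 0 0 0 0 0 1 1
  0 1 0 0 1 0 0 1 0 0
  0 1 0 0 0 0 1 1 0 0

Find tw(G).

A width-2 tree decomposition is:
Bags: B1 = {a, e, i}  B2 = {a, h, i}  B3 = {b, h, i}  B4 = {b, h, j}  B5 = {b, f, j}  B6 = {f, g, j}  B7 = {c, f, g}  B8 = {c, d, g}
Tree: B1–B2, B2–B3, B3–B4, B4–B5, B5–B6, B6–B7, B7–B8
Every bag has size at most 3, so the width is 3 − 1 = 2 and tw(G) ≤ 2. For the lower bound, G contains the cycle e–a–h–i–e, so G is not a forest; only forests have treewidth ≤ 1, hence tw(G) ≥ 2. Combining the bounds, tw(G) = 2.

2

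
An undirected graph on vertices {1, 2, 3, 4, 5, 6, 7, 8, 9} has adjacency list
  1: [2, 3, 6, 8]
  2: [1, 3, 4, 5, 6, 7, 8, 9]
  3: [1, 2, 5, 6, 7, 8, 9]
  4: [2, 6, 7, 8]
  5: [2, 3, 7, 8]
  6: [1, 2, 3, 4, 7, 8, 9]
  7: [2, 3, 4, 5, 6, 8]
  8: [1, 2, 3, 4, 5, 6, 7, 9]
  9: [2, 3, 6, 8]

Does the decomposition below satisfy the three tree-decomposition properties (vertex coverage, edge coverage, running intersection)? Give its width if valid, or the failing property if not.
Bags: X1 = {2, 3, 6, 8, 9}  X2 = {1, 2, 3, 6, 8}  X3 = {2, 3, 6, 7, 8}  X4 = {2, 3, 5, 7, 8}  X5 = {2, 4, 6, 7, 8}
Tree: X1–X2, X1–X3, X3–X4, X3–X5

Vertex coverage: the bags together contain {1, 2, 3, 4, 5, 6, 7, 8, 9}, the full vertex set. Edge coverage: each edge of G has both endpoints in at least one bag. Running intersection: for every vertex, the bags containing it form a connected subtree. All three properties hold, so this is a valid tree decomposition of width max|bag| − 1 = 4, and hence tw(G) ≤ 4.

Yes; width 4.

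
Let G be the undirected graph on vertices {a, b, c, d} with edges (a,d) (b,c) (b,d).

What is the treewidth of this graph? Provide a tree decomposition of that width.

Every bag has size at most 2, so the width is 2 − 1 = 1 and tw(G) ≤ 1. Any graph with an edge has treewidth ≥ 1, and G has the edge c–b. The upper and lower bounds meet at 1, so that is the treewidth.

Treewidth 1.
One optimal decomposition is:
Bags: B1 = {b, c}  B2 = {b, d}  B3 = {a, d}
Tree: B1–B2, B2–B3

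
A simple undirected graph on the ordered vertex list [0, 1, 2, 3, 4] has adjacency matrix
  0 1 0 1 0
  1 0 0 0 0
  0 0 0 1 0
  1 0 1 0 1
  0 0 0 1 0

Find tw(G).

A width-1 tree decomposition is:
Bags: B1 = {0, 1}  B2 = {0, 3}  B3 = {2, 3}  B4 = {3, 4}
Tree: B1–B2, B2–B3, B3–B4
Each bag holds 2 vertices, so the decomposition has width 1, which upper-bounds the treewidth. G has an edge, so its treewidth is at least 1. Hence tw(G) = 1 exactly.

1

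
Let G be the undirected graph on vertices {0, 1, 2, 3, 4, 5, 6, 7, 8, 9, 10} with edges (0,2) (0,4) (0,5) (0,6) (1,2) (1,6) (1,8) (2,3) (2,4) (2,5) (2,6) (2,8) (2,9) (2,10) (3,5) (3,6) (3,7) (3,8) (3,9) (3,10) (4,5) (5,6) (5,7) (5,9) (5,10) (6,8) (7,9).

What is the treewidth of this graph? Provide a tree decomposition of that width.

Treewidth 3.
One optimal decomposition is:
Bags: B1 = {2, 3, 5, 9}  B2 = {3, 5, 7, 9}  B3 = {2, 3, 5, 6}  B4 = {0, 2, 5, 6}  B5 = {2, 3, 6, 8}  B6 = {0, 2, 4, 5}  B7 = {2, 3, 5, 10}  B8 = {1, 2, 6, 8}
Tree: B1–B2, B1–B3, B3–B4, B3–B5, B4–B6, B1–B7, B5–B8

Every bag has size at most 4, so the width is 4 − 1 = 3 and tw(G) ≤ 3. Conversely, {1, 2, 6, 8} is a clique of size 4, and the vertices of any clique must share a bag in every tree decomposition; so some bag has ≥ 4 vertices and tw(G) ≥ 3. Hence tw(G) = 3 exactly.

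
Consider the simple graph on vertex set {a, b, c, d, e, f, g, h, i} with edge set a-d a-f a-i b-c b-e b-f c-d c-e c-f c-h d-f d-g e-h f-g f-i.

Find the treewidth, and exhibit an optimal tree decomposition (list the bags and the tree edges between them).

Each bag holds 3 vertices, so the decomposition has width 2, which upper-bounds the treewidth. For the lower bound, the 3 vertices {c, e, h} are pairwise adjacent, and any tree decomposition puts a clique entirely inside one bag — forcing width ≥ 2. Hence tw(G) = 2 exactly.

Treewidth 2.
One such decomposition:
Bags: B1 = {b, c, f}  B2 = {c, d, f}  B3 = {a, d, f}  B4 = {d, f, g}  B5 = {a, f, i}  B6 = {b, c, e}  B7 = {c, e, h}
Tree: B1–B2, B2–B3, B2–B4, B3–B5, B1–B6, B6–B7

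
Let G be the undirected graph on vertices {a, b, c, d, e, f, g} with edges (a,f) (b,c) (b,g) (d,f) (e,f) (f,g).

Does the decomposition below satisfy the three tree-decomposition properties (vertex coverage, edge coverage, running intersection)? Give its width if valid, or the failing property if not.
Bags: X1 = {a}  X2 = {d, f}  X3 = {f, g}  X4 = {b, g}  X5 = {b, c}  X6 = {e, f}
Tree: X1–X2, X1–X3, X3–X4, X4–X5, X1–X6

No — edge (f,a) lies in no bag.

A tree decomposition must satisfy three properties: every vertex lies in some bag; for every edge, both endpoints lie together in some bag; and for every vertex, the bags containing it form a connected subtree. Here edge (f,a) lies in no bag, so the decomposition is invalid.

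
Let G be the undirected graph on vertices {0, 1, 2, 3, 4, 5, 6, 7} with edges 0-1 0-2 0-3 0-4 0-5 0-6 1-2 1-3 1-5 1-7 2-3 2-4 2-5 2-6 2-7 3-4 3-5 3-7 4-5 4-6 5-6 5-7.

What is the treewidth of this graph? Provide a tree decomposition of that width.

Treewidth 4.
One such decomposition:
Bags: B1 = {0, 2, 4, 5, 6}  B2 = {0, 2, 3, 4, 5}  B3 = {0, 1, 2, 3, 5}  B4 = {1, 2, 3, 5, 7}
Tree: B1–B2, B2–B3, B3–B4

Every bag has size at most 5, so the width is 5 − 1 = 4 and tw(G) ≤ 4. Conversely, {0, 1, 2, 3, 5} is a clique of size 5, and the vertices of any clique must share a bag in every tree decomposition; so some bag has ≥ 5 vertices and tw(G) ≥ 4. Combining the bounds, tw(G) = 4.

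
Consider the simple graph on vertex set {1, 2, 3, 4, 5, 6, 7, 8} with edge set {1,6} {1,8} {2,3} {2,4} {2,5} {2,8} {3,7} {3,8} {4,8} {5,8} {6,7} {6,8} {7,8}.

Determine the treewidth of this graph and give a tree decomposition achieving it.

Treewidth 2.
One such decomposition:
Bags: B1 = {2, 3, 8}  B2 = {3, 7, 8}  B3 = {6, 7, 8}  B4 = {1, 6, 8}  B5 = {2, 4, 8}  B6 = {2, 5, 8}
Tree: B1–B2, B2–B3, B3–B4, B1–B5, B1–B6

Every bag has size at most 3, so the width is 3 − 1 = 2 and tw(G) ≤ 2. Conversely, {1, 6, 8} is a clique of size 3, and the vertices of any clique must share a bag in every tree decomposition; so some bag has ≥ 3 vertices and tw(G) ≥ 2. Hence tw(G) = 2 exactly.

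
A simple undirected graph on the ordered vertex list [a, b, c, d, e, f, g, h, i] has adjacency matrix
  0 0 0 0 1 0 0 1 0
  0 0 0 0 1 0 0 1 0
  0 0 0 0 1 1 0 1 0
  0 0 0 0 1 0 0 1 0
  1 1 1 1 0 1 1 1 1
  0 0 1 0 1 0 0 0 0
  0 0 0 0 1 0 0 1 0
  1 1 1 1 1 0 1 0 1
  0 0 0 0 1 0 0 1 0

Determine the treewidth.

A width-2 tree decomposition is:
Bags: B1 = {e, g, h}  B2 = {e, h, i}  B3 = {c, e, h}  B4 = {a, e, h}  B5 = {c, e, f}  B6 = {b, e, h}  B7 = {d, e, h}
Tree: B1–B2, B1–B3, B1–B4, B3–B5, B3–B6, B2–B7
Each bag holds 3 vertices, so the decomposition has width 2, which upper-bounds the treewidth. On the other hand G contains the 3-clique {d, e, h}. A clique must lie in a single bag of any decomposition, so no decomposition can have width below 2. Therefore the treewidth is 2.

2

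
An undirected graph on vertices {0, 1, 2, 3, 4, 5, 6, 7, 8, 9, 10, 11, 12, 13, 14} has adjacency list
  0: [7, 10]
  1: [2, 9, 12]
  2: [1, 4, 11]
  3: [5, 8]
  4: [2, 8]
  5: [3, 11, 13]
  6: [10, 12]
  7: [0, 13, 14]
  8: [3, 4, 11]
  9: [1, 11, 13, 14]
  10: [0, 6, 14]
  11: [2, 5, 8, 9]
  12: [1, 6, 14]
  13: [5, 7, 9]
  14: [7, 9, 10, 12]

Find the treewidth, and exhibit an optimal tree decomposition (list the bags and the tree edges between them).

The largest bag has 4 vertices, giving width 3; this decomposition certifies tw(G) ≤ 3. For the lower bound: the 4 vertex sets {0,6,10}, {7}, {14}, {1,9,12,13} are disjoint, each induces a connected subgraph, and every pair is joined by at least one edge of G. Contracting each set to a single vertex therefore yields K_{4} as a minor, and since treewidth is minor-monotone, tw(G) ≥ tw(K_{4}) = 3. Hence tw(G) = 3 exactly.

Treewidth 3.
One optimal decomposition is:
Bags: B1 = {0, 6, 7, 10}  B2 = {6, 7, 10, 14}  B3 = {6, 7, 12, 14}  B4 = {7, 12, 13, 14}  B5 = {9, 12, 13, 14}  B6 = {1, 9, 12, 13}  B7 = {1, 5, 9, 13}  B8 = {1, 5, 9, 11}  B9 = {1, 2, 5, 11}  B10 = {2, 3, 5, 11}  B11 = {2, 3, 8, 11}  B12 = {2, 3, 4, 8}
Tree: B1–B2, B2–B3, B3–B4, B4–B5, B5–B6, B6–B7, B7–B8, B8–B9, B9–B10, B10–B11, B11–B12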